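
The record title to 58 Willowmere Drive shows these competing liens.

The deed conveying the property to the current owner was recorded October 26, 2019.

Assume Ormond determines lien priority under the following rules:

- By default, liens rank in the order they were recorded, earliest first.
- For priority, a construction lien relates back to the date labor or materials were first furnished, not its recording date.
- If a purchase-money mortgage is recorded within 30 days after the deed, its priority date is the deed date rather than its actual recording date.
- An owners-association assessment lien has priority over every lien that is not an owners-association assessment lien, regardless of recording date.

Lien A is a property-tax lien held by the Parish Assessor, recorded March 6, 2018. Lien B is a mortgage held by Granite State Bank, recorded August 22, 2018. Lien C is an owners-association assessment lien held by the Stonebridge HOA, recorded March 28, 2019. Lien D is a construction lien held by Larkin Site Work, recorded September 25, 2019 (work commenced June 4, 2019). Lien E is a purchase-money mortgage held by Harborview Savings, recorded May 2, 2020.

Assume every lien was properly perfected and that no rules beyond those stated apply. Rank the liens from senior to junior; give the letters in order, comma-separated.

Effective dates after the stated exceptions: D's effective date is June 4, 2019, when work began; E was recorded 189 days after the deed — beyond 30 days — so no relation-back applies.
C, as an owners-association assessment lien, has superpriority and ranks first.
Ordering the rest by effective date: A (March 6, 2018), B (August 22, 2018), D (June 4, 2019), E (May 2, 2020).

C, A, B, D, E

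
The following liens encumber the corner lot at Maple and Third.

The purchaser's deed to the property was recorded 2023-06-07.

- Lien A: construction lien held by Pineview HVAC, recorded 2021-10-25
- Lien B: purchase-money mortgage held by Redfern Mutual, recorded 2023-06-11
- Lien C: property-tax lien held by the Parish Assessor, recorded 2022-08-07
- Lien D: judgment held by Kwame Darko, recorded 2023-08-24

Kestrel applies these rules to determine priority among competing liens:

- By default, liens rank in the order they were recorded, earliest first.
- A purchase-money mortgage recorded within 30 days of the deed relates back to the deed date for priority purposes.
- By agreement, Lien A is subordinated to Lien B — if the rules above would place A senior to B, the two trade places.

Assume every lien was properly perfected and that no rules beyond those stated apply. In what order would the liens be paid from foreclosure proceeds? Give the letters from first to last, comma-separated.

Adjusting effective dates: B was recorded within the 30-day window, so its effective date is the deed date 2023-06-07.
By effective date, earliest first: A (2021-10-25), C (2022-08-07), B (2023-06-07), D (2023-08-24).
A would otherwise be senior to B, so under the subordination agreement A and B exchange positions.

B, C, A, D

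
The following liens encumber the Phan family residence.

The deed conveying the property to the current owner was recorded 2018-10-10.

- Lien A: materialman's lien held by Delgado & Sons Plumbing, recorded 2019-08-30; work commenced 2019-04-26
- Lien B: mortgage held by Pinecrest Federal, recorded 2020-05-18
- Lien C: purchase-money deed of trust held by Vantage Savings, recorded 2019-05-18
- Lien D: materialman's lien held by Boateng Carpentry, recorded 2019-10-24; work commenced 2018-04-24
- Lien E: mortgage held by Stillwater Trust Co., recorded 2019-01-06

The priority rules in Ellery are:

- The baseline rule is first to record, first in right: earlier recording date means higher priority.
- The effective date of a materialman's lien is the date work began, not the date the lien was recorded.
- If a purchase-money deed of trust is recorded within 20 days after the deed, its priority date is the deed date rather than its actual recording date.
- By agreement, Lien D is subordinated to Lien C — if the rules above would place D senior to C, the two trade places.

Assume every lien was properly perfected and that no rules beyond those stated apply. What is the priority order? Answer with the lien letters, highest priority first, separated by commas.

C, E, A, D, B

Effective dates after the stated exceptions: A relates back to 2019-04-26 (work commenced); C was recorded 220 days after the deed, outside the 20-day window, so it keeps its recording date; D relates back to 2018-04-24 (work commenced).
By effective date: D (2018-04-24), E (2019-01-06), A (2019-04-26), C (2019-05-18), B (2020-05-18).
The subordination applies — D was senior to C — so D and C swap.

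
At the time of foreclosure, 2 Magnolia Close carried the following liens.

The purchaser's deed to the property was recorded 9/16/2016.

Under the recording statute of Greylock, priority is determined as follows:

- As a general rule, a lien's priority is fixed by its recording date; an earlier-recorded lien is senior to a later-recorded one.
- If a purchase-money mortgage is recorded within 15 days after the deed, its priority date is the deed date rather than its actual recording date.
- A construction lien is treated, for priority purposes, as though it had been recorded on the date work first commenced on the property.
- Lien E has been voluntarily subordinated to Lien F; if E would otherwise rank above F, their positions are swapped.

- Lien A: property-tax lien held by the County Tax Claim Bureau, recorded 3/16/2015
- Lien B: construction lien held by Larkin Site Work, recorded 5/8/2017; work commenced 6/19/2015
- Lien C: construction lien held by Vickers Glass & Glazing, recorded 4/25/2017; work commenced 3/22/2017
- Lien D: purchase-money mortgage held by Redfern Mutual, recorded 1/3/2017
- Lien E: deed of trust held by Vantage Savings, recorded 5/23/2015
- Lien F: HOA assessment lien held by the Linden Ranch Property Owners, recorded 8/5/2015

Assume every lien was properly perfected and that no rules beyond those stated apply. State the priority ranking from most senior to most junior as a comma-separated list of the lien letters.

A, F, B, E, D, C

Adjusting effective dates: B relates back to 6/19/2015 (work commenced); C's effective date is 3/22/2017, when work began; D was recorded 109 days after the deed, outside the 15-day window, so it keeps its recording date.
By effective date, earliest first: A (3/16/2015), E (5/23/2015), B (6/19/2015), F (8/5/2015), D (1/3/2017), C (3/22/2017).
Because E would otherwise rank above F, the subordination swaps them.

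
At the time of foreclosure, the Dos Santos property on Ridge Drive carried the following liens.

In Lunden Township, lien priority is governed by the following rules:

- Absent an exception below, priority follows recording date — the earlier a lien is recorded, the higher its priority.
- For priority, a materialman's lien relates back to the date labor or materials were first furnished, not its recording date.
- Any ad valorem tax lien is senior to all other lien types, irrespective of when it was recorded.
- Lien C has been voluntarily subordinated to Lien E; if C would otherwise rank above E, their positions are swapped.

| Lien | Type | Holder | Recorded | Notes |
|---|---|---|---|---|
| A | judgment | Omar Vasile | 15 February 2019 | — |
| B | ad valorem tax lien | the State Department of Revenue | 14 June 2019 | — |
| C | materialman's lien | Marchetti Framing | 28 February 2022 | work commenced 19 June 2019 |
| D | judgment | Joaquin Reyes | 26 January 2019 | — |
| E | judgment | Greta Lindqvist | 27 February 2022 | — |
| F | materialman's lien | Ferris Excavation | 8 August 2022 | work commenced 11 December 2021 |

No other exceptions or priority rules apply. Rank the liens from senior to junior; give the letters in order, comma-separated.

Adjusting effective dates: C's effective date is 19 June 2019, when work began; F's effective date is 11 December 2021, when work began.
B is an ad valorem tax lien, so it outranks all other liens regardless of date.
Among the remaining liens, by effective date: D (26 January 2019), A (15 February 2019), C (19 June 2019), F (11 December 2021), E (27 February 2022).
C would otherwise be senior to E, so under the subordination agreement C and E exchange positions.

B, D, A, E, F, C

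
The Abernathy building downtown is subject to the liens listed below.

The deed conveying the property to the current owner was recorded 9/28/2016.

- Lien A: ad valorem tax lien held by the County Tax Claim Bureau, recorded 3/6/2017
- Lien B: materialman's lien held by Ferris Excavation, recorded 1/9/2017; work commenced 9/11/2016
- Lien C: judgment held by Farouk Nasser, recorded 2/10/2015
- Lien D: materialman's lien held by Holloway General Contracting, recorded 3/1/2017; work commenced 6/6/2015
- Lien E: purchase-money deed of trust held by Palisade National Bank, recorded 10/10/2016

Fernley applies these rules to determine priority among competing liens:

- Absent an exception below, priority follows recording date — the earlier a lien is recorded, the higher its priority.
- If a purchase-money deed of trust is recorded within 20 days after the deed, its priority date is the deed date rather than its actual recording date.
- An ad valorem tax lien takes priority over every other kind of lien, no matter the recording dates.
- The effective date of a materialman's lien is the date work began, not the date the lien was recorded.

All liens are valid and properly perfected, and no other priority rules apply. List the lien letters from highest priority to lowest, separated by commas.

A, C, D, B, E

First, effective dates: B is treated as recorded 9/11/2016, the work-commencement date; D relates back to 6/6/2015 (work commenced); E's effective date is the deed date, 9/28/2016.
A is an ad valorem tax lien, so it outranks all other liens regardless of date.
Ordering the rest by effective date: C (2/10/2015), D (6/6/2015), B (9/11/2016), E (9/28/2016).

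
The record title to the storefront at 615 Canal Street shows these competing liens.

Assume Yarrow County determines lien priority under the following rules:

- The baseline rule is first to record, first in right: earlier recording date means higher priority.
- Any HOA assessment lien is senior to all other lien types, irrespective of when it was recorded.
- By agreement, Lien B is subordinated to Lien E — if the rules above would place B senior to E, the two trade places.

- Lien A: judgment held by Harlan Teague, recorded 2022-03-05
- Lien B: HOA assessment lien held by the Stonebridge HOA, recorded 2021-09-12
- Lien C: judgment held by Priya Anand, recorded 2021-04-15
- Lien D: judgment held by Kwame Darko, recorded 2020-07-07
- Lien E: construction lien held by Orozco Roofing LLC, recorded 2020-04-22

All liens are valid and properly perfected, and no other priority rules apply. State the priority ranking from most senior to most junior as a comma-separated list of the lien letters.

B is an HOA assessment lien, so it outranks all other liens regardless of date.
Remaining liens by effective date: E (2020-04-22), D (2020-07-07), C (2021-04-15), A (2022-03-05).
Because B would otherwise rank above E, the subordination swaps them.

E, B, D, C, A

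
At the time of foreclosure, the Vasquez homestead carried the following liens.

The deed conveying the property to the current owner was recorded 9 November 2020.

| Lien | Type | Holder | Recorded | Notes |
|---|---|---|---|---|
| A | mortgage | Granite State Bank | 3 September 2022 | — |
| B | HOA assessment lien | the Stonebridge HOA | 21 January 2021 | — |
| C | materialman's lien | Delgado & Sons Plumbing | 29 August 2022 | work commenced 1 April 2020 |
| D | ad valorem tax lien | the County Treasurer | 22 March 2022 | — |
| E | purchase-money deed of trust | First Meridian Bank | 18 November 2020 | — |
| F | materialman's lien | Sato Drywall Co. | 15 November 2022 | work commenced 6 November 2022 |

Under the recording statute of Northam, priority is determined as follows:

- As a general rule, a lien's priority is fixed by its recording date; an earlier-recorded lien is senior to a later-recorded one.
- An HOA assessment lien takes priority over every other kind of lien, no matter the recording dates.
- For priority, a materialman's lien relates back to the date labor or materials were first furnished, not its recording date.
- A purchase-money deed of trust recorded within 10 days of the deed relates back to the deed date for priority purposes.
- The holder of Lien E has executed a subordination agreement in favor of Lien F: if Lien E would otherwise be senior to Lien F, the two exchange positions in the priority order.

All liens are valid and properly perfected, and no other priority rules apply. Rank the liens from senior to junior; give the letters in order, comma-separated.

Adjusting effective dates: C's effective date is 1 April 2020, when work began; E's effective date is the deed date, 9 November 2020; F relates back to 6 November 2022 (work commenced).
B is an HOA assessment lien and takes priority over every other lien.
Ordering the rest by effective date: C (1 April 2020), E (9 November 2020), D (22 March 2022), A (3 September 2022), F (6 November 2022).
E would otherwise be senior to F, so under the subordination agreement E and F exchange positions.

B, C, F, D, A, E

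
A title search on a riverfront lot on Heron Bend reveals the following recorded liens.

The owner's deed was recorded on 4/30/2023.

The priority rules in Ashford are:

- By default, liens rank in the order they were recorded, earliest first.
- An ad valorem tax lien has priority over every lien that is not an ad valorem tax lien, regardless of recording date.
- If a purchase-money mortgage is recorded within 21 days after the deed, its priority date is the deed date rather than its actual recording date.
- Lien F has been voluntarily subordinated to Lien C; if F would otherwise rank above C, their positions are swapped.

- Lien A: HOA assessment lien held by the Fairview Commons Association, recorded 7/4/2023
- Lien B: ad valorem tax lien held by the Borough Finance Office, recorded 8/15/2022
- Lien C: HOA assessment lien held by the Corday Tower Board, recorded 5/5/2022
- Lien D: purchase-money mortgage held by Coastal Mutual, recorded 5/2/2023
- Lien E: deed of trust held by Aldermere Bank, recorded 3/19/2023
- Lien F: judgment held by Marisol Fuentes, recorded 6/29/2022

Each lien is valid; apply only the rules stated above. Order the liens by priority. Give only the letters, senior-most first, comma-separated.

B, C, F, E, D, A

Effective dates after the stated exceptions: D's effective date is the deed date, 4/30/2023.
B is an ad valorem tax lien and takes priority over every other lien.
Ordering the rest by effective date: C (5/5/2022), F (6/29/2022), E (3/19/2023), D (4/30/2023), A (7/4/2023).
Since F is not senior to C, the subordination leaves the order unchanged.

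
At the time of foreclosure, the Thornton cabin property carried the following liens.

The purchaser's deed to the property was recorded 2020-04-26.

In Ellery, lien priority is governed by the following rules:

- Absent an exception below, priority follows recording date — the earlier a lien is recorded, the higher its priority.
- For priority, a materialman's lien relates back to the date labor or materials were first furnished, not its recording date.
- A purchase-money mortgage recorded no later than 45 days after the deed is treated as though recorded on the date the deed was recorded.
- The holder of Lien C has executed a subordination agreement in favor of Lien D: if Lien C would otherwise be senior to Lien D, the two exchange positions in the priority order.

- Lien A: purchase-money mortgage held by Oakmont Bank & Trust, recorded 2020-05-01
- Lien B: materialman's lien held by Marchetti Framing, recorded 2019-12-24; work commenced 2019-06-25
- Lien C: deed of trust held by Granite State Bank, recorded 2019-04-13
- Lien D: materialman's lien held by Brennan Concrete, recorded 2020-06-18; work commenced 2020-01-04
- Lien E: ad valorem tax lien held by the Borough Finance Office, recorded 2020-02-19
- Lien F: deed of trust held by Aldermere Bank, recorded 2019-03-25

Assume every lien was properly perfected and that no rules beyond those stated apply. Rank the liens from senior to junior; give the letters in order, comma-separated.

Adjusting effective dates: A's effective date is the deed date, 2020-04-26; B's effective date is 2019-06-25, when work began; D relates back to 2020-01-04 (work commenced).
Sorted by effective date: F (2019-03-25), C (2019-04-13), B (2019-06-25), D (2020-01-04), E (2020-02-19), A (2020-04-26).
C would otherwise be senior to D, so under the subordination agreement C and D exchange positions.

F, D, B, C, E, A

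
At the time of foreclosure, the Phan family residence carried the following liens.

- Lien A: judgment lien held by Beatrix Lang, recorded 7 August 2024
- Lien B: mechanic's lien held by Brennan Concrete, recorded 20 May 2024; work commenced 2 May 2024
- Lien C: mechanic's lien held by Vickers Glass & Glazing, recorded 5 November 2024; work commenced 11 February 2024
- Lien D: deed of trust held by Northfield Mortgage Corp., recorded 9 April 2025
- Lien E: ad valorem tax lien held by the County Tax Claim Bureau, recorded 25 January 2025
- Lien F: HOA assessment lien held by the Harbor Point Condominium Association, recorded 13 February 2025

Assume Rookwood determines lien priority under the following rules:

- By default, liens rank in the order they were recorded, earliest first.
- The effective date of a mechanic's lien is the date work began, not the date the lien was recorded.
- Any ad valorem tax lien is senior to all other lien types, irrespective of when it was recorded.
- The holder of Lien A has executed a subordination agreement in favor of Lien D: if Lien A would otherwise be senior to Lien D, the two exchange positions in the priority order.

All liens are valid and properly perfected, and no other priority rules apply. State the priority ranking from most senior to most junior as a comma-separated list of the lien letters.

Effective dates: B's effective date is 2 May 2024, when work began; C's effective date is 11 February 2024, when work began.
As an ad valorem tax lien, E is senior to every other lien.
Ordering the rest by effective date: C (11 February 2024), B (2 May 2024), A (7 August 2024), F (13 February 2025), D (9 April 2025).
The subordination applies — A was senior to D — so A and D swap.

E, C, B, D, F, A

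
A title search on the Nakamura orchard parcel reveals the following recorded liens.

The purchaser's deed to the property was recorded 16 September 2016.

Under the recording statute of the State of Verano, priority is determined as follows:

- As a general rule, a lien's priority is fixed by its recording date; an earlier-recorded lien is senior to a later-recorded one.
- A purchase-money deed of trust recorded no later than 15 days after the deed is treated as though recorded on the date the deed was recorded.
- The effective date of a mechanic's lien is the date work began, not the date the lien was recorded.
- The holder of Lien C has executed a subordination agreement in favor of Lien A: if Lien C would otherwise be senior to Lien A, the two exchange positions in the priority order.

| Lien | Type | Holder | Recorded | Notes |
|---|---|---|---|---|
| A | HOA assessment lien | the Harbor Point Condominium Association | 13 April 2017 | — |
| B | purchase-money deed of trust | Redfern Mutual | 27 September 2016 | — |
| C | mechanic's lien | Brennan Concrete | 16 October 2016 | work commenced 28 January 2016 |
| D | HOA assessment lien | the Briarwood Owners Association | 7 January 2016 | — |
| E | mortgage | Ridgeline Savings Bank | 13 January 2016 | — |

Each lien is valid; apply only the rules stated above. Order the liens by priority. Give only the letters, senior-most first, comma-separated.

D, E, A, B, C

Effective dates: B was recorded within the 15-day window, so its effective date is the deed date 16 September 2016; C's effective date is 28 January 2016, when work began.
Sorted by effective date: D (7 January 2016), E (13 January 2016), C (28 January 2016), B (16 September 2016), A (13 April 2017).
Because C would otherwise rank above A, the subordination swaps them.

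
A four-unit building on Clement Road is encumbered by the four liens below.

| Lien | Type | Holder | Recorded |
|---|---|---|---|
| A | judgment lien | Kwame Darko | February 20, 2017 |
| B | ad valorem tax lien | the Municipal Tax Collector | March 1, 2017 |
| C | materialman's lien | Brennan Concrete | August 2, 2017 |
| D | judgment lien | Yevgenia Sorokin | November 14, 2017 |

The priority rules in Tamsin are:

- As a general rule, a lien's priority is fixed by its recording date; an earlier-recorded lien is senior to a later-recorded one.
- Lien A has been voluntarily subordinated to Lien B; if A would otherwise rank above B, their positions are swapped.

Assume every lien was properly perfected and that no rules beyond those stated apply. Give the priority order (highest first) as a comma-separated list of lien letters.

Ordering by effective date: A (February 20, 2017), B (March 1, 2017), C (August 2, 2017), D (November 14, 2017).
The subordination applies — A was senior to B — so A and B swap.

B, A, C, D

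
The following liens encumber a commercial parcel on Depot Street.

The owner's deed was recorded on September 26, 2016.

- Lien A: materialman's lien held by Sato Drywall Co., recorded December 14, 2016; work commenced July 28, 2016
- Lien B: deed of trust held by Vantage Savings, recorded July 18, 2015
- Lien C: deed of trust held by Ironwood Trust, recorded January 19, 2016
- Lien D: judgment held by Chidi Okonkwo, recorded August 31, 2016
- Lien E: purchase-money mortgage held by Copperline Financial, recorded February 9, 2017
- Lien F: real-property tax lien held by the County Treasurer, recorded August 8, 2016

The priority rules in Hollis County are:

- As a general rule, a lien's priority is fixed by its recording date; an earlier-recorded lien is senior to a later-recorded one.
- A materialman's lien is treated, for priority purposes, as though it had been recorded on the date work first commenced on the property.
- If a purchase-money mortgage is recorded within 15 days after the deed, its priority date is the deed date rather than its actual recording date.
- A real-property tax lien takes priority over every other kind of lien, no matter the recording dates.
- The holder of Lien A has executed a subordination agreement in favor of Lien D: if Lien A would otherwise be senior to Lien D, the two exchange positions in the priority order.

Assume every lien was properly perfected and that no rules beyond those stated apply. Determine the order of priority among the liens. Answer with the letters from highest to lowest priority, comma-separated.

Adjusting effective dates: A is treated as recorded July 28, 2016, the work-commencement date; E missed the 15-day window (136 days after the deed), so its recording date stands.
F, as a real-property tax lien, has superpriority and ranks first.
Remaining liens by effective date: B (July 18, 2015), C (January 19, 2016), A (July 28, 2016), D (August 31, 2016), E (February 9, 2017).
Because A would otherwise rank above D, the subordination swaps them.

F, B, C, D, A, E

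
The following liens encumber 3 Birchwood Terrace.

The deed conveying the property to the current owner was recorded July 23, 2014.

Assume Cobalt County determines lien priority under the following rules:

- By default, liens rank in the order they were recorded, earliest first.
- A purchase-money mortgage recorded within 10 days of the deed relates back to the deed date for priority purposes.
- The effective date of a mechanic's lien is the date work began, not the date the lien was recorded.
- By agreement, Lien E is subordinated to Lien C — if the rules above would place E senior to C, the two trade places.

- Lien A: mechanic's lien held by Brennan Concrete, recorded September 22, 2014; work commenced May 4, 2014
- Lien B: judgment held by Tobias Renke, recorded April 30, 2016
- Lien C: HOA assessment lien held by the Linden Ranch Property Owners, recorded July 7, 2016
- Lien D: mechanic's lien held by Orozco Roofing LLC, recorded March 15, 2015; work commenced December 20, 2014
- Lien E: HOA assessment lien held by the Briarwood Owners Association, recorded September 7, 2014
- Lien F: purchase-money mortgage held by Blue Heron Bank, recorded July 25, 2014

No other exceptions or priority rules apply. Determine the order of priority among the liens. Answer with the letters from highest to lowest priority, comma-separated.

Effective dates after the stated exceptions: A's effective date is May 4, 2014, when work began; D is treated as recorded December 20, 2014, the work-commencement date; F relates back to the deed date July 23, 2014.
By effective date: A (May 4, 2014), F (July 23, 2014), E (September 7, 2014), D (December 20, 2014), B (April 30, 2016), C (July 7, 2016).
E is senior to C before the subordination, so the two trade places.

A, F, C, D, B, E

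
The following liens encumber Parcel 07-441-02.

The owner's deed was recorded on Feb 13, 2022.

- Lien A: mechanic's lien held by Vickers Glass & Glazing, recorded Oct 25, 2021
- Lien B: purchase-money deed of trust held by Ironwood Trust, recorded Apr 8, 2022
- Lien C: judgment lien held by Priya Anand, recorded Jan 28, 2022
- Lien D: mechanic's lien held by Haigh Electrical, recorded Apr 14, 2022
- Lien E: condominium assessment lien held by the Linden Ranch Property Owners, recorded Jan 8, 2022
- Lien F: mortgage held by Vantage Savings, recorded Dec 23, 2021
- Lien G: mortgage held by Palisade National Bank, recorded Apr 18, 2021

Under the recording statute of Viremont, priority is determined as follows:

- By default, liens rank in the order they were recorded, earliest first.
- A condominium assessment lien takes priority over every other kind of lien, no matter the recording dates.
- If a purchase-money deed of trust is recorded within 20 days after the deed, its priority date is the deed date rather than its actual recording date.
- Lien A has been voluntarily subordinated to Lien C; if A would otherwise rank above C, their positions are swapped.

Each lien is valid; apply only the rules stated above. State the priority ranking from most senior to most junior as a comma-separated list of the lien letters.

Adjusting effective dates: B was recorded 54 days after the deed, outside the 20-day window, so it keeps its recording date.
E, as a condominium assessment lien, has superpriority and ranks first.
The other liens, earliest effective date first: G (Apr 18, 2021), A (Oct 25, 2021), F (Dec 23, 2021), C (Jan 28, 2022), B (Apr 8, 2022), D (Apr 14, 2022).
A would otherwise be senior to C, so under the subordination agreement A and C exchange positions.

E, G, C, F, A, B, D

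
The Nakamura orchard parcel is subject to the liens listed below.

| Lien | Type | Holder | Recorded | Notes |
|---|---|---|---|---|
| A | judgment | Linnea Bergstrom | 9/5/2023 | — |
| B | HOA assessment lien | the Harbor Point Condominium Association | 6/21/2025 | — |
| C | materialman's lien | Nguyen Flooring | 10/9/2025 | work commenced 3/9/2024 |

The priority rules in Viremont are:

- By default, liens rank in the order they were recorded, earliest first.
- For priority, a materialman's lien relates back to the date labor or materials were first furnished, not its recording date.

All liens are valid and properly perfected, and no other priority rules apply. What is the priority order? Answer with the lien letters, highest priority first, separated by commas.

Effective dates: C is treated as recorded 3/9/2024, the work-commencement date.
By effective date, earliest first: A (9/5/2023), C (3/9/2024), B (6/21/2025).

A, C, B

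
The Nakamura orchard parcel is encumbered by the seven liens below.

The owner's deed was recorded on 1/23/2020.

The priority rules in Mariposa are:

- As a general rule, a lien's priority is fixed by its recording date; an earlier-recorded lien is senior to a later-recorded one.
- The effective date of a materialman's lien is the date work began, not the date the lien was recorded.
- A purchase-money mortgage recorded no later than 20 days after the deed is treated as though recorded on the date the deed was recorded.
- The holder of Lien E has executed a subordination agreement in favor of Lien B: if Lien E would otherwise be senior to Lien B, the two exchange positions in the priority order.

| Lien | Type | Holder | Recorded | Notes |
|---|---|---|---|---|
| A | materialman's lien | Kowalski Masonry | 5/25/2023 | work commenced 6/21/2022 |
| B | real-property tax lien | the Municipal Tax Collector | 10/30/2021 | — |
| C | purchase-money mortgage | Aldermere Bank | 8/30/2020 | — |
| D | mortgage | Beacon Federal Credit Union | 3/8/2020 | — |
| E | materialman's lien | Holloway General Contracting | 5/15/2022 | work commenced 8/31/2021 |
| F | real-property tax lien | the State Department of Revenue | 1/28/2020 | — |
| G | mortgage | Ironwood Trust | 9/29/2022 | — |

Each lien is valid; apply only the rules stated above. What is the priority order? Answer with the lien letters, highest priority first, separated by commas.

Effective dates after the stated exceptions: A's effective date is 6/21/2022, when work began; C was recorded 220 days after the deed, outside the 20-day window, so it keeps its recording date; E's effective date is 8/31/2021, when work began.
Ordering by effective date: F (1/28/2020), D (3/8/2020), C (8/30/2020), E (8/31/2021), B (10/30/2021), A (6/21/2022), G (9/29/2022).
The subordination applies — E was senior to B — so E and B swap.

F, D, C, B, E, A, G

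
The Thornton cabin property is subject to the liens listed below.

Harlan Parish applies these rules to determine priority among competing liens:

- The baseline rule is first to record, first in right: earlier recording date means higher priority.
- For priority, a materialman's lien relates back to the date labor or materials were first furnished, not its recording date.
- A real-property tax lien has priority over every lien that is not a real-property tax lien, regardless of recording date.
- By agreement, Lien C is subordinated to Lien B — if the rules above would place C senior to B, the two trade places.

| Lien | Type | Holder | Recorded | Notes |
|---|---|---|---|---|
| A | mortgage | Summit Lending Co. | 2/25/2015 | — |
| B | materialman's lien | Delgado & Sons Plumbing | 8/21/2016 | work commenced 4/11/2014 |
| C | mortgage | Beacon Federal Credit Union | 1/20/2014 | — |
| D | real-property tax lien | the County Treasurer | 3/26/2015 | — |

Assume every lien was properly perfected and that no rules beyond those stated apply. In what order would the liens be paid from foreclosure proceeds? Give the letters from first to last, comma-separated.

Effective dates: B relates back to 4/11/2014 (work commenced).
As a real-property tax lien, D is senior to every other lien.
The other liens, earliest effective date first: C (1/20/2014), B (4/11/2014), A (2/25/2015).
C would otherwise be senior to B, so under the subordination agreement C and B exchange positions.

D, B, C, A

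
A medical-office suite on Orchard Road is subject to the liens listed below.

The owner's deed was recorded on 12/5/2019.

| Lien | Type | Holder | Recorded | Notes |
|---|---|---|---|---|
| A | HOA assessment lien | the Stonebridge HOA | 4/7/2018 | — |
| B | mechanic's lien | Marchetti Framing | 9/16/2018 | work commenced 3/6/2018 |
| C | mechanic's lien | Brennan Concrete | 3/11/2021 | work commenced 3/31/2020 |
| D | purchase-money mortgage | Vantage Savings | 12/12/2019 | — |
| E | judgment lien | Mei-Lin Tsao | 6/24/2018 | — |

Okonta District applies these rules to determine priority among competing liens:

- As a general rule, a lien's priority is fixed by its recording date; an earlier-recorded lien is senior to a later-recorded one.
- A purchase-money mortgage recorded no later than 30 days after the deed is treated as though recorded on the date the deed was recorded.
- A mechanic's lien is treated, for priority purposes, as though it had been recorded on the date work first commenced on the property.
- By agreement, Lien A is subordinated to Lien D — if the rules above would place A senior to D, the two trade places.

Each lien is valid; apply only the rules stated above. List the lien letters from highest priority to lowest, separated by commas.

Effective dates: B's effective date is 3/6/2018, when work began; C relates back to 3/31/2020 (work commenced); D's effective date is the deed date, 12/5/2019.
By effective date: B (3/6/2018), A (4/7/2018), E (6/24/2018), D (12/5/2019), C (3/31/2020).
The subordination applies — A was senior to D — so A and D swap.

B, D, E, A, C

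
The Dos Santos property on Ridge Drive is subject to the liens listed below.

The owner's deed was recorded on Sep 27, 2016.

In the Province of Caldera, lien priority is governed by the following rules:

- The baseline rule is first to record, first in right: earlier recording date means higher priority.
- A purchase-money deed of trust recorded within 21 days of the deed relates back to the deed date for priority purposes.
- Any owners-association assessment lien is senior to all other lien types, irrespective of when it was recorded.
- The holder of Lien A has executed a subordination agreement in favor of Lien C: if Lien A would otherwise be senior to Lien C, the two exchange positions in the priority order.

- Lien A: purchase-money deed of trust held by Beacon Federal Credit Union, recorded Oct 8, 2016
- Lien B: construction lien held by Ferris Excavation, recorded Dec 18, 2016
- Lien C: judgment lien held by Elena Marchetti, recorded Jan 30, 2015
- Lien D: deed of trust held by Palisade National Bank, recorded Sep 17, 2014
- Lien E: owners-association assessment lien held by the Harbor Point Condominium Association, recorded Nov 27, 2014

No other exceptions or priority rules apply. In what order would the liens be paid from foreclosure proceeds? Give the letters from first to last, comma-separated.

E, D, C, A, B

Adjusting effective dates: A was recorded within the 21-day window, so its effective date is the deed date Sep 27, 2016.
E is an owners-association assessment lien, so it outranks all other liens regardless of date.
The other liens, earliest effective date first: D (Sep 17, 2014), C (Jan 30, 2015), A (Sep 27, 2016), B (Dec 18, 2016).
A already ranks below C; the subordination has no effect.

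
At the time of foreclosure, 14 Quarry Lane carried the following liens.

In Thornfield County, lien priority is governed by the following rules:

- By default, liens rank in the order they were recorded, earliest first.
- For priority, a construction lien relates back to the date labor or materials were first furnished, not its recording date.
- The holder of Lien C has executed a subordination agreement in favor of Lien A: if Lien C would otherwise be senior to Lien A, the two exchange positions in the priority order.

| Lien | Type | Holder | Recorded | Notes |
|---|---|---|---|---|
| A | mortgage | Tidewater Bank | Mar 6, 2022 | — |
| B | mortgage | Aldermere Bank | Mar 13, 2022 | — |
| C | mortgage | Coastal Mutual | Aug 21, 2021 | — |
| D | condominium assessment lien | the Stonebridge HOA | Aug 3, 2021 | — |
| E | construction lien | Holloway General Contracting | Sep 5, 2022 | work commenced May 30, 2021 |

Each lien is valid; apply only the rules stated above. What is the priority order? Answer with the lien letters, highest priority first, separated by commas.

First, effective dates: E's effective date is May 30, 2021, when work began.
Ordering by effective date: E (May 30, 2021), D (Aug 3, 2021), C (Aug 21, 2021), A (Mar 6, 2022), B (Mar 13, 2022).
C is senior to A before the subordination, so the two trade places.

E, D, A, C, B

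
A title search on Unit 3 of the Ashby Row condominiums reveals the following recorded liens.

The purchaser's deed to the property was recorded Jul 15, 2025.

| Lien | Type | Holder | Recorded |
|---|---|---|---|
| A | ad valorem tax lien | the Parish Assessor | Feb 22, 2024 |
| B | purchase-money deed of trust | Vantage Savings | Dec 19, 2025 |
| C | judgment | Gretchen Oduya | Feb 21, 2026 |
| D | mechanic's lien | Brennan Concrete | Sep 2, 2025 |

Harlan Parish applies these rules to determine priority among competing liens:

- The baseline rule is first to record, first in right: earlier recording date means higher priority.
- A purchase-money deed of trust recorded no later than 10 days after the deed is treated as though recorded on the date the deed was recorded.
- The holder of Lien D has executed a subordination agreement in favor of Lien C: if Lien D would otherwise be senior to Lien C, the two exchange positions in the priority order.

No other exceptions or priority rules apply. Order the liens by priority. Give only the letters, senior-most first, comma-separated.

A, C, B, D

Effective dates after the stated exceptions: B was recorded 157 days after the deed, outside the 10-day window, so it keeps its recording date.
Ordering by effective date: A (Feb 22, 2024), D (Sep 2, 2025), B (Dec 19, 2025), C (Feb 21, 2026).
D would otherwise be senior to C, so under the subordination agreement D and C exchange positions.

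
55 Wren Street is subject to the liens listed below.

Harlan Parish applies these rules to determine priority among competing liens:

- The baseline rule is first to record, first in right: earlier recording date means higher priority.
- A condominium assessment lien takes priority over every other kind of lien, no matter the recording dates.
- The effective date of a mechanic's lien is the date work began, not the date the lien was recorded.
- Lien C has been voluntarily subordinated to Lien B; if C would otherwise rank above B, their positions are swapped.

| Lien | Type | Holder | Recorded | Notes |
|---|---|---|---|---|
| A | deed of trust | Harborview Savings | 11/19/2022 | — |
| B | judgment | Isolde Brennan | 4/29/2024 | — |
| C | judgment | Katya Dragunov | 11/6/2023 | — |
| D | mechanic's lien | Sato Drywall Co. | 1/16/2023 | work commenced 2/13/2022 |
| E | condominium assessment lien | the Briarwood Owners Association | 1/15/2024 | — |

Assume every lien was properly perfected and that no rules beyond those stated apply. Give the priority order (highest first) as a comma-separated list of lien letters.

First, effective dates: D relates back to 2/13/2022 (work commenced).
As a condominium assessment lien, E is senior to every other lien.
Among the remaining liens, by effective date: D (2/13/2022), A (11/19/2022), C (11/6/2023), B (4/29/2024).
C would otherwise be senior to B, so under the subordination agreement C and B exchange positions.

E, D, A, B, C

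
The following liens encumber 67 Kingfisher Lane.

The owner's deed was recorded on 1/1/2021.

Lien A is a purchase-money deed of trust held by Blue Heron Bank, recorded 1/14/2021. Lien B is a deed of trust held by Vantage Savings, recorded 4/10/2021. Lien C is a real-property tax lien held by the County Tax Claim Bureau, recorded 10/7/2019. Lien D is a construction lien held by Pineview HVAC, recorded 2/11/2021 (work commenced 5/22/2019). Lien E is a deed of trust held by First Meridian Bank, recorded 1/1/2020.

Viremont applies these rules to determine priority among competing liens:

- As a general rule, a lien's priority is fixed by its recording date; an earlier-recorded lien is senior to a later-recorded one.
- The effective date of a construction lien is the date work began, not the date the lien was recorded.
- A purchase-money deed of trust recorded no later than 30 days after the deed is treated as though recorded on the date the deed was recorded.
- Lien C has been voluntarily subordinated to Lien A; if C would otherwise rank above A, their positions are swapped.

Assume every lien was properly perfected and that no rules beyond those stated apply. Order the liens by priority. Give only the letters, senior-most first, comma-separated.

Effective dates after the stated exceptions: A relates back to the deed date 1/1/2021; D relates back to 5/22/2019 (work commenced).
Ordering by effective date: D (5/22/2019), C (10/7/2019), E (1/1/2020), A (1/1/2021), B (4/10/2021).
The subordination applies — C was senior to A — so C and A swap.

D, A, E, C, B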